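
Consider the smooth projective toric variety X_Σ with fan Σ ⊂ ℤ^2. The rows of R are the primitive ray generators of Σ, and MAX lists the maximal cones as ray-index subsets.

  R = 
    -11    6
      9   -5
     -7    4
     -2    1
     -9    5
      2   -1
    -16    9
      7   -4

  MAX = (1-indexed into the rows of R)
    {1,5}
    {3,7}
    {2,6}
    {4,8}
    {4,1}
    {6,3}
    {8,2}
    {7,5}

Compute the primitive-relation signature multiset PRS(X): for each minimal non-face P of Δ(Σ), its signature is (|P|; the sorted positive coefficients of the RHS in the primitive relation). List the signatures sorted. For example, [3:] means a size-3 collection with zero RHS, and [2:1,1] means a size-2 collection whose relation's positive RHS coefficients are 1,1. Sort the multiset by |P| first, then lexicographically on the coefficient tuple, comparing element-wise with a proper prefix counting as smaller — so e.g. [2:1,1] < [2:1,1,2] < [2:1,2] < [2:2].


The 20 primitive collections of Σ (r=8, n=2):

  P = {2,5}:  v_{2} + v_{5} = 0  ⇒ sig = [2:]
  P = {3,8}:  v_{3} + v_{8} = 0  ⇒ sig = [2:]
  P = {4,6}:  v_{4} + v_{6} = 0  ⇒ sig = [2:]
  P = {1,2}:  v_{1} + v_{2} = v_{4}  ⇒ sig = [2:1]
  P = {1,6}:  v_{1} + v_{6} = v_{5}  ⇒ sig = [2:1]
  P = {2,3}:  v_{2} + v_{3} = v_{6}  ⇒ sig = [2:1]
  P = {2,4}:  v_{2} + v_{4} = v_{8}  ⇒ sig = [2:1]
  P = {2,7}:  v_{2} + v_{7} = v_{3}  ⇒ sig = [2:1]
  P = {3,4}:  v_{3} + v_{4} = v_{5}  ⇒ sig = [2:1]
  P = {3,5}:  v_{3} + v_{5} = v_{7}  ⇒ sig = [2:1]
  P = {4,5}:  v_{4} + v_{5} = v_{1}  ⇒ sig = [2:1]
  P = {5,6}:  v_{5} + v_{6} = v_{3}  ⇒ sig = [2:1]
  P = {5,8}:  v_{5} + v_{8} = v_{4}  ⇒ sig = [2:1]
  P = {6,8}:  v_{6} + v_{8} = v_{2}  ⇒ sig = [2:1]
  P = {7,8}:  v_{7} + v_{8} = v_{5}  ⇒ sig = [2:1]
  P = {1,3}:  v_{1} + v_{3} = 2·v_{5}  ⇒ sig = [2:2]
  P = {1,8}:  v_{1} + v_{8} = 2·v_{4}  ⇒ sig = [2:2]
  P = {4,7}:  v_{4} + v_{7} = 2·v_{5}  ⇒ sig = [2:2]
  P = {6,7}:  v_{6} + v_{7} = 2·v_{3}  ⇒ sig = [2:2]
  P = {1,7}:  v_{1} + v_{7} = 3·v_{5}  ⇒ sig = [2:3]

Sorted signature multiset PRS(X):
    |P|=2: 20 collections, coeffs (), (), (), (1), (1), (1), (1), (1), (1), (1), (1), (1), (1), (1), (1), (2), (2), (2), (2), (3)


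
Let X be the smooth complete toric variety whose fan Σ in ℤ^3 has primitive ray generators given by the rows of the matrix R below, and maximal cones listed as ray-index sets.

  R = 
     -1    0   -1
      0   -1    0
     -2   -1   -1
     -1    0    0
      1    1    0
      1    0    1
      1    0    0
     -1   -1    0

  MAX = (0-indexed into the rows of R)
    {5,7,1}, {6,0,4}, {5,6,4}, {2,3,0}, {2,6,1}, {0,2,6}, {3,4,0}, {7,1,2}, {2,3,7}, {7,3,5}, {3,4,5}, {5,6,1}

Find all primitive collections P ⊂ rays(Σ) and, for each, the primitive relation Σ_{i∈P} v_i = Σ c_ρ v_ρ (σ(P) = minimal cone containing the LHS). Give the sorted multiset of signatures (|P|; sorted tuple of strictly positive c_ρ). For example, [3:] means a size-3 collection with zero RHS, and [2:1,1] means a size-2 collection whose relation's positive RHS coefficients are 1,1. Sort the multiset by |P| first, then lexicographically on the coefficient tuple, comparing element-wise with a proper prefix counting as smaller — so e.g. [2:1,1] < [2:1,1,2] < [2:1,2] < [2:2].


10 collections generate NE(X_Σ); each relation:

  {0,5}:  v_{0} + v_{5} = 0 ; sig = [2:]
  {3,6}:  v_{3} + v_{6} = 0 ; sig = [2:]
  {4,7}:  v_{4} + v_{7} = 0 ; sig = [2:]
  {0,7}:  v_{0} + v_{7} = v_{2} ; sig = [2:1]
  {1,3}:  v_{1} + v_{3} = v_{7} ; sig = [2:1]
  {1,4}:  v_{1} + v_{4} = v_{6} ; sig = [2:1]
  {2,4}:  v_{2} + v_{4} = v_{0} ; sig = [2:1]
  {2,5}:  v_{2} + v_{5} = v_{7} ; sig = [2:1]
  {6,7}:  v_{6} + v_{7} = v_{1} ; sig = [2:1]
  {0,1}:  v_{0} + v_{1} = v_{2} + v_{6} ; sig = [2:1,1]

Signatures (|P|; sorted positive RHS coefficients), sorted:
    [2:]
    [2:]
    [2:]
    [2:1]
    [2:1]
    [2:1]
    [2:1]
    [2:1]
    [2:1]
    [2:1,1]


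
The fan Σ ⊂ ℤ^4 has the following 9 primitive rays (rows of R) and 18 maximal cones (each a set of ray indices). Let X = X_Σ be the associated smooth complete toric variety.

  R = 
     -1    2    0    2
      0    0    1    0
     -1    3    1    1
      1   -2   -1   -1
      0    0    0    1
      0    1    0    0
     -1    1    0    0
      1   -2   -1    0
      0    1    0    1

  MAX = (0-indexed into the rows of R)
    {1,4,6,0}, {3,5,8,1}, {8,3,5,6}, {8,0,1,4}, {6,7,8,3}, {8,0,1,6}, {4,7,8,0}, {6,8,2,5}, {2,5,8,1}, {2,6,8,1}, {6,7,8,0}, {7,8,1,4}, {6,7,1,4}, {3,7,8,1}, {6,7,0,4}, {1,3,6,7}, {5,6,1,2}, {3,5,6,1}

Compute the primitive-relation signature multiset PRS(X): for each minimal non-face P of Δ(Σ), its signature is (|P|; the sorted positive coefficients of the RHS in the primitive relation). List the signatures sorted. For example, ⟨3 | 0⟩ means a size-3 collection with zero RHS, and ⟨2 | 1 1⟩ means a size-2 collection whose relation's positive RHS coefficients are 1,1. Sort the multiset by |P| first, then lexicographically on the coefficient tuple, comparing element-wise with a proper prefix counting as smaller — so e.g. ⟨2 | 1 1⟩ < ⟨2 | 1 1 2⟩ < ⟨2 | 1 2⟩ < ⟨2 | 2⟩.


14 minimal non-faces of Δ(Σ) (on 9 rays):

  P={2,3}:  v_{2} + v_{3} = v_{5}  ⇒ sig = ⟨2 | 1⟩
  P={2,7}:  v_{2} + v_{7} = v_{8}  ⇒ sig = ⟨2 | 1⟩
  P={3,4}:  v_{3} + v_{4} = v_{7}  ⇒ sig = ⟨2 | 1⟩
  P={4,5}:  v_{4} + v_{5} = v_{8}  ⇒ sig = ⟨2 | 1⟩
  P={5,7}:  v_{5} + v_{7} = v_{3} + v_{8}  ⇒ sig = ⟨2 | 1 1⟩
  P={0,3}:  v_{0} + v_{3} = v_{6} + v_{7} + v_{8}  ⇒ sig = ⟨2 | 1 1 1⟩
  P={2,4}:  v_{2} + v_{4} = v_{1} + v_{6} + 2·v_{8}  ⇒ sig = ⟨2 | 1 1 2⟩
  P={0,5}:  v_{0} + v_{5} = v_{6} + 2·v_{8}  ⇒ sig = ⟨2 | 1 2⟩
  P={0,2}:  v_{0} + v_{2} = v_{1} + 2·v_{6} + 3·v_{8}  ⇒ sig = ⟨2 | 1 2 3⟩
  P={4,6,8}:  v_{4} + v_{6} + v_{8} = v_{0}  ⇒ sig = ⟨3 | 1⟩
  P={0,1,7}:  v_{0} + v_{1} + v_{7} = 2·v_{4}  ⇒ sig = ⟨3 | 2⟩
  P={1,3,6,8}:  v_{1} + v_{3} + v_{6} + v_{8} = 0  ⇒ sig = ⟨4 | 0⟩
  P={1,5,6,8}:  v_{1} + v_{5} + v_{6} + v_{8} = v_{2}  ⇒ sig = ⟨4 | 1⟩
  P={1,6,7,8}:  v_{1} + v_{6} + v_{7} + v_{8} = v_{4}  ⇒ sig = ⟨4 | 1⟩

Signatures (|P|; sorted positive RHS coefficients), sorted:
{ ⟨2 | 1⟩ ×4,  ⟨2 | 1 1⟩,  ⟨2 | 1 1 1⟩,  ⟨2 | 1 1 2⟩,  ⟨2 | 1 2⟩,  ⟨2 | 1 2 3⟩,  ⟨3 | 1⟩,  ⟨3 | 2⟩,  ⟨4 | 0⟩,  ⟨4 | 1⟩ ×2 }


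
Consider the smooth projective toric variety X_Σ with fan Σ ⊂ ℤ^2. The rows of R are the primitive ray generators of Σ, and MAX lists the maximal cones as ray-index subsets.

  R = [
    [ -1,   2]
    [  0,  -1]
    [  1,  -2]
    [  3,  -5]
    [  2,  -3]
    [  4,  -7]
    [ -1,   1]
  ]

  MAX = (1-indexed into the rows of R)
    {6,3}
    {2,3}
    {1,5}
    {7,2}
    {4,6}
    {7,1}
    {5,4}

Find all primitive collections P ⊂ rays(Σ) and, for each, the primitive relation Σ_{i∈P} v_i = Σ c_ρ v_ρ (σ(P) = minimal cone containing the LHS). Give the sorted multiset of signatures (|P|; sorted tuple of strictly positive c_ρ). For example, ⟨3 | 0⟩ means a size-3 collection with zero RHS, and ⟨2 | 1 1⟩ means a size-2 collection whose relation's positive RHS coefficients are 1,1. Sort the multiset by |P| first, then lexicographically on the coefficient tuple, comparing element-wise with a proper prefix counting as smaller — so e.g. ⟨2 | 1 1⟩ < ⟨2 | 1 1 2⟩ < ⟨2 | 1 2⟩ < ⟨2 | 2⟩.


Primitive collections (14):

  P={1,3}:  v_{1} + v_{3} = 0  →  sig = ⟨2 | 0⟩
  P={1,2}:  v_{1} + v_{2} = v_{7}  →  sig = ⟨2 | 1⟩
  P={1,4}:  v_{1} + v_{4} = v_{5}  →  sig = ⟨2 | 1⟩
  P={1,6}:  v_{1} + v_{6} = v_{4}  →  sig = ⟨2 | 1⟩
  P={3,4}:  v_{3} + v_{4} = v_{6}  →  sig = ⟨2 | 1⟩
  P={3,5}:  v_{3} + v_{5} = v_{4}  →  sig = ⟨2 | 1⟩
  P={3,7}:  v_{3} + v_{7} = v_{2}  →  sig = ⟨2 | 1⟩
  P={5,7}:  v_{5} + v_{7} = v_{3}  →  sig = ⟨2 | 1⟩
  P={2,5}:  v_{2} + v_{5} = 2·v_{3}  →  sig = ⟨2 | 2⟩
  P={4,7}:  v_{4} + v_{7} = 2·v_{3}  →  sig = ⟨2 | 2⟩
  P={5,6}:  v_{5} + v_{6} = 2·v_{4}  →  sig = ⟨2 | 2⟩
  P={2,4}:  v_{2} + v_{4} = 3·v_{3}  →  sig = ⟨2 | 3⟩
  P={6,7}:  v_{6} + v_{7} = 3·v_{3}  →  sig = ⟨2 | 3⟩
  P={2,6}:  v_{2} + v_{6} = 4·v_{3}  →  sig = ⟨2 | 4⟩

Sorted signature multiset PRS(X):
[⟨2 | 0⟩, ⟨2 | 1⟩, ⟨2 | 1⟩, ⟨2 | 1⟩, ⟨2 | 1⟩, ⟨2 | 1⟩, ⟨2 | 1⟩, ⟨2 | 1⟩, ⟨2 | 2⟩, ⟨2 | 2⟩, ⟨2 | 2⟩, ⟨2 | 3⟩, ⟨2 | 3⟩, ⟨2 | 4⟩]


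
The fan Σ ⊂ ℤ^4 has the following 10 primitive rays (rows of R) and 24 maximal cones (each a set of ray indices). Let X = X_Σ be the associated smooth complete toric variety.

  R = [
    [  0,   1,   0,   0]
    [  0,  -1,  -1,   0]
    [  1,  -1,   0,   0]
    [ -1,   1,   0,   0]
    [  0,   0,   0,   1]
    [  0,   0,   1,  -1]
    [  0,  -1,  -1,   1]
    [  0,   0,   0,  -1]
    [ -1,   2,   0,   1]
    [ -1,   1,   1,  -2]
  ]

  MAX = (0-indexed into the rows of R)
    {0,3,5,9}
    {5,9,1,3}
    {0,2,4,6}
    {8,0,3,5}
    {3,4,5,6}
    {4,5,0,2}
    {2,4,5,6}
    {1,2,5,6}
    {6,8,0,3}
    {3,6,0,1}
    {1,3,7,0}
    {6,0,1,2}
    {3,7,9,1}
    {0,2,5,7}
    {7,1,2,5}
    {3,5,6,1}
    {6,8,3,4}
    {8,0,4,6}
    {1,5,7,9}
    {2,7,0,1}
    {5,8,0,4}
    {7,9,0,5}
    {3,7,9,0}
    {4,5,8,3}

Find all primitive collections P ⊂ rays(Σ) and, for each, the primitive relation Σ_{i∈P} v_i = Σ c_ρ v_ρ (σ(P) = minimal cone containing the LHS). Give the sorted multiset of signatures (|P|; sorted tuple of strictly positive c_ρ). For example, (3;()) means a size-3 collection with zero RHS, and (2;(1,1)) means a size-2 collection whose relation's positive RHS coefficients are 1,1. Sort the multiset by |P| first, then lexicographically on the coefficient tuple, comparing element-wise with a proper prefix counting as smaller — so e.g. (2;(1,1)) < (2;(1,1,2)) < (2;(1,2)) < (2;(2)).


17 collections generate NE(X_Σ); each relation:

  {2,3}:  v_{2} + v_{3} = 0  →  sig = (2;())
  {4,7}:  v_{4} + v_{7} = 0  →  sig = (2;())
  {1,4}:  v_{1} + v_{4} = v_{6}  →  sig = (2;(1))
  {6,7}:  v_{6} + v_{7} = v_{1}  →  sig = (2;(1))
  {2,8}:  v_{2} + v_{8} = v_{0} + v_{4}  →  sig = (2;(1,1))
  {2,9}:  v_{2} + v_{9} = v_{5} + v_{7}  →  sig = (2;(1,1))
  {4,9}:  v_{4} + v_{9} = v_{3} + v_{5}  →  sig = (2;(1,1))
  {7,8}:  v_{7} + v_{8} = v_{0} + v_{3}  →  sig = (2;(1,1))
  {1,8}:  v_{1} + v_{8} = v_{0} + v_{3} + v_{6}  →  sig = (2;(1,1,1))
  {6,9}:  v_{6} + v_{9} = v_{1} + v_{3} + v_{5}  →  sig = (2;(1,1,1))
  {8,9}:  v_{8} + v_{9} = v_{0} + 2·v_{3} + v_{5}  →  sig = (2;(1,1,2))
  {0,5,6}:  v_{0} + v_{5} + v_{6} = 0  →  sig = (3;())
  {0,1,5}:  v_{0} + v_{1} + v_{5} = v_{7}  →  sig = (3;(1))
  {0,3,4}:  v_{0} + v_{3} + v_{4} = v_{8}  →  sig = (3;(1))
  {3,5,7}:  v_{3} + v_{5} + v_{7} = v_{9}  →  sig = (3;(1))
  {5,6,8}:  v_{5} + v_{6} + v_{8} = v_{3} + v_{4}  →  sig = (3;(1,1))
  {0,1,9}:  v_{0} + v_{1} + v_{9} = v_{3} + 2·v_{7}  →  sig = (3;(1,2))

Sorted signature multiset PRS(X):
    (2;())
    (2;())
    (2;(1))
    (2;(1))
    (2;(1,1))
    (2;(1,1))
    (2;(1,1))
    (2;(1,1))
    (2;(1,1,1))
    (2;(1,1,1))
    (2;(1,1,2))
    (3;())
    (3;(1))
    (3;(1))
    (3;(1))
    (3;(1,1))
    (3;(1,2))


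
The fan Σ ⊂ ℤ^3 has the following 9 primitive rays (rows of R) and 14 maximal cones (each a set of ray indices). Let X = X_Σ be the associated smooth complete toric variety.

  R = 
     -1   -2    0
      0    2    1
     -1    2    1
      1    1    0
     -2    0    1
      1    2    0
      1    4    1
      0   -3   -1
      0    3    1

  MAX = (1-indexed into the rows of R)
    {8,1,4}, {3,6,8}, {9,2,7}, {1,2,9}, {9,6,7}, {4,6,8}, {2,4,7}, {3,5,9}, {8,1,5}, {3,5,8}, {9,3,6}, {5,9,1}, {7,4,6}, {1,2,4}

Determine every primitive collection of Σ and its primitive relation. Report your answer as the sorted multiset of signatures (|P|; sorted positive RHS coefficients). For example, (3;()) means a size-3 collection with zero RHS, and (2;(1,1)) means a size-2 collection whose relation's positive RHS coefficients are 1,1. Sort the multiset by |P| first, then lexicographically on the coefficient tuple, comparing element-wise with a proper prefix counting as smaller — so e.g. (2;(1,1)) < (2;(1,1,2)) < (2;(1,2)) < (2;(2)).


|primitive collections| = 15. Relations:

  {1,6}:  v_{1} + v_{6} = 0  ⇒ sig = (2;())
  {8,9}:  v_{8} + v_{9} = 0  ⇒ sig = (2;())
  {1,3}:  v_{1} + v_{3} = v_{5}  ⇒ sig = (2;(1))
  {1,7}:  v_{1} + v_{7} = v_{2}  ⇒ sig = (2;(1))
  {2,6}:  v_{2} + v_{6} = v_{7}  ⇒ sig = (2;(1))
  {3,4}:  v_{3} + v_{4} = v_{9}  ⇒ sig = (2;(1))
  {4,9}:  v_{4} + v_{9} = v_{7}  ⇒ sig = (2;(1))
  {5,6}:  v_{5} + v_{6} = v_{3}  ⇒ sig = (2;(1))
  {7,8}:  v_{7} + v_{8} = v_{4}  ⇒ sig = (2;(1))
  {2,8}:  v_{2} + v_{8} = v_{1} + v_{4}  ⇒ sig = (2;(1,1))
  {4,5}:  v_{4} + v_{5} = v_{1} + v_{9}  ⇒ sig = (2;(1,1))
  {2,3}:  v_{2} + v_{3} = v_{1} + 2·v_{9}  ⇒ sig = (2;(1,2))
  {5,7}:  v_{5} + v_{7} = v_{1} + 2·v_{9}  ⇒ sig = (2;(1,2))
  {3,7}:  v_{3} + v_{7} = 2·v_{9}  ⇒ sig = (2;(2))
  {2,5}:  v_{2} + v_{5} = 2·v_{1} + 2·v_{9}  ⇒ sig = (2;(2,2))

so the primitive-relation signature multiset is
    (2;())
    (2;())
    (2;(1))
    (2;(1))
    (2;(1))
    (2;(1))
    (2;(1))
    (2;(1))
    (2;(1))
    (2;(1,1))
    (2;(1,1))
    (2;(1,2))
    (2;(1,2))
    (2;(2))
    (2;(2,2))


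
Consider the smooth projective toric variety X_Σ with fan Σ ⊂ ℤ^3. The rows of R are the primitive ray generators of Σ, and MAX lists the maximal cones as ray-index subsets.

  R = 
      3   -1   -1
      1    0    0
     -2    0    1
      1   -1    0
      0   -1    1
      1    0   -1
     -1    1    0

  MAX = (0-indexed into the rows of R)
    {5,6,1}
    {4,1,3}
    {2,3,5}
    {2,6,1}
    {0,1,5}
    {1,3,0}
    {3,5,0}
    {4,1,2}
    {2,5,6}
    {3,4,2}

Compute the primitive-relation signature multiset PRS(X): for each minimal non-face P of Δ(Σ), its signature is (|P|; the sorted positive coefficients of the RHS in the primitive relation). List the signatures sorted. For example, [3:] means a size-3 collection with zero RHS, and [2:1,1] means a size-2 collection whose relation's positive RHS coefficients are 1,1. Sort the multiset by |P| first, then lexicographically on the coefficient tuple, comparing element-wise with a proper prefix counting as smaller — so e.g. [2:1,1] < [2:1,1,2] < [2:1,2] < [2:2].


Minimal non-faces — 9 found among 7 rays, 10 max cones:

  • {3,6}:  v_{3} + v_{6} = 0  so sig = [2:]
  • {0,2}:  v_{0} + v_{2} = v_{3}  so sig = [2:1]
  • {4,5}:  v_{4} + v_{5} = v_{3}  so sig = [2:1]
  • {0,6}:  v_{0} + v_{6} = v_{1} + v_{5}  so sig = [2:1,1]
  • {4,6}:  v_{4} + v_{6} = v_{1} + v_{2}  so sig = [2:1,1]
  • {0,4}:  v_{0} + v_{4} = v_{1} + 2·v_{3}  so sig = [2:1,2]
  • {1,2,5}:  v_{1} + v_{2} + v_{5} = 0  so sig = [3:]
  • {1,2,3}:  v_{1} + v_{2} + v_{3} = v_{4}  so sig = [3:1]
  • {1,3,5}:  v_{1} + v_{3} + v_{5} = v_{0}  so sig = [3:1]

Sorted signature multiset PRS(X):
    [2:]
    [2:1]
    [2:1]
    [2:1,1]
    [2:1,1]
    [2:1,2]
    [3:]
    [3:1]
    [3:1]


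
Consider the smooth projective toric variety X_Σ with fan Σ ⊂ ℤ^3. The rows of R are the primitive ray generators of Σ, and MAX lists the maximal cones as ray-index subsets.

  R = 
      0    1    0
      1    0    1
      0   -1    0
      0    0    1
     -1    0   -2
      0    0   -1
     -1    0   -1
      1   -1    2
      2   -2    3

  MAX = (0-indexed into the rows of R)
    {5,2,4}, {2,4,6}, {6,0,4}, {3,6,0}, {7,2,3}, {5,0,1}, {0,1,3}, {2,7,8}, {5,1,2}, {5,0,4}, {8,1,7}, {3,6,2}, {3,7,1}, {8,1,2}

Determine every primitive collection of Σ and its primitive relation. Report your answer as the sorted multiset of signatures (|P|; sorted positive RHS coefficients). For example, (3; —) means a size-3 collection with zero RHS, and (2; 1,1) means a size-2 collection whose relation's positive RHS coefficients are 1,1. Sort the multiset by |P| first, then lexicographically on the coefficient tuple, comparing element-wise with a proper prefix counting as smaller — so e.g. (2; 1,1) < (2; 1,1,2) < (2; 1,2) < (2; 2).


Σ has 17 primitive collections:

  P = {0,2}:  v_{0} + v_{2} = 0  so sig = (2; —)
  P = {1,6}:  v_{1} + v_{6} = 0  so sig = (2; —)
  P = {3,5}:  v_{3} + v_{5} = 0  so sig = (2; —)
  P = {1,4}:  v_{1} + v_{4} = v_{5}  so sig = (2; 1)
  P = {3,4}:  v_{3} + v_{4} = v_{6}  so sig = (2; 1)
  P = {4,7}:  v_{4} + v_{7} = v_{2}  so sig = (2; 1)
  P = {5,6}:  v_{5} + v_{6} = v_{4}  so sig = (2; 1)
  P = {0,7}:  v_{0} + v_{7} = v_{1} + v_{3}  so sig = (2; 1,1)
  P = {0,8}:  v_{0} + v_{8} = v_{1} + v_{7}  so sig = (2; 1,1)
  P = {5,7}:  v_{5} + v_{7} = v_{1} + v_{2}  so sig = (2; 1,1)
  P = {6,7}:  v_{6} + v_{7} = v_{2} + v_{3}  so sig = (2; 1,1)
  P = {6,8}:  v_{6} + v_{8} = v_{2} + v_{7}  so sig = (2; 1,1)
  P = {4,8}:  v_{4} + v_{8} = v_{1} + 2·v_{2}  so sig = (2; 1,2)
  P = {3,8}:  v_{3} + v_{8} = 2·v_{7}  so sig = (2; 2)
  P = {5,8}:  v_{5} + v_{8} = 2·v_{1} + 2·v_{2}  so sig = (2; 2,2)
  P = {1,2,3}:  v_{1} + v_{2} + v_{3} = v_{7}  so sig = (3; 1)
  P = {1,2,7}:  v_{1} + v_{2} + v_{7} = v_{8}  so sig = (3; 1)

Sorted signature multiset PRS(X):
    |P|=2: 15 collections, coeffs (), (), (), (1), (1), (1), (1), (1,1), (1,1), (1,1), (1,1), (1,1), (1,2), (2), (2,2)
    |P|=3: 2 collections, coeffs (1), (1)


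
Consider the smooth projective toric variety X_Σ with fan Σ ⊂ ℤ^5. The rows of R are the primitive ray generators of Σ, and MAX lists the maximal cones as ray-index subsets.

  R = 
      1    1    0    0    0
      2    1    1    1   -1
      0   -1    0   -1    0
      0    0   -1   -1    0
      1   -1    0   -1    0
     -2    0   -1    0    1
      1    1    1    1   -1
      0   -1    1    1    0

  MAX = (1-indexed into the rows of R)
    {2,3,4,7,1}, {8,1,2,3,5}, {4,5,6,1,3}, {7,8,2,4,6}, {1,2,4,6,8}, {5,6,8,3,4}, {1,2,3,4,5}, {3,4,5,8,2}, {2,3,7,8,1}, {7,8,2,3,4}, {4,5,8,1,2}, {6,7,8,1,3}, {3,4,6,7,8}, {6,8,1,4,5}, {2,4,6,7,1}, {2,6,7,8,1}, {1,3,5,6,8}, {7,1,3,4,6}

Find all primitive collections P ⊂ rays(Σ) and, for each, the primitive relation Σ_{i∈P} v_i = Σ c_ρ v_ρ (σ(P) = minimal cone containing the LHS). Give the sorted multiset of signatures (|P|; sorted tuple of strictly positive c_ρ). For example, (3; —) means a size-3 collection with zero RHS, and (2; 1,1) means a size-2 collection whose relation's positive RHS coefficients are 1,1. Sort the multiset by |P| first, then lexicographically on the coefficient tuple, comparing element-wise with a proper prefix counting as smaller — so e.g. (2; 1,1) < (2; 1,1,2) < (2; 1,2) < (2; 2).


Δ(Σ) — 8 vertices, 5 min non-faces:

  P={5,7}:  v_{5} + v_{7} = v_{2} + v_{3} ; sig = (2; 1,1)
  P={2,3,6}:  v_{2} + v_{3} + v_{6} = 0 ; sig = (3; —)
  P={2,5,6}:  v_{2} + v_{5} + v_{6} = v_{1} + v_{4} + v_{8} ; sig = (3; 1,1,1)
  P={1,3,4,8}:  v_{1} + v_{3} + v_{4} + v_{8} = v_{5} ; sig = (4; 1)
  P={1,4,7,8}:  v_{1} + v_{4} + v_{7} + v_{8} = v_{2} ; sig = (4; 1)

Signatures (|P|; sorted positive RHS coefficients), sorted:
    (2; 1,1)
    (3; —)
    (3; 1,1,1)
    (4; 1)
    (4; 1)


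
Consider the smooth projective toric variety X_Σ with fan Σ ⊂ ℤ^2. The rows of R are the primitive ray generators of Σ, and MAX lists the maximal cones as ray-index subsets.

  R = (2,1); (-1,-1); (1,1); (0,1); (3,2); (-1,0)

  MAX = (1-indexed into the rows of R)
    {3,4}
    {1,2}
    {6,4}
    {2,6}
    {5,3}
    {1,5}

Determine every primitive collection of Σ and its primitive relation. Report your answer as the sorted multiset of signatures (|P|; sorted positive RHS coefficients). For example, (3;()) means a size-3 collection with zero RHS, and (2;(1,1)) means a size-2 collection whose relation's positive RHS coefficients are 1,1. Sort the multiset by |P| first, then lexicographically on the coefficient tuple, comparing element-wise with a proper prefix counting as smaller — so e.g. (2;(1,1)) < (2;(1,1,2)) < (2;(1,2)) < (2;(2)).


The 9 primitive collections of Σ (r=6, n=2):

  • {2,3}:  v_{2} + v_{3} = 0  ⟹  sig = (2;())
  • {1,3}:  v_{1} + v_{3} = v_{5}  ⟹  sig = (2;(1))
  • {1,6}:  v_{1} + v_{6} = v_{3}  ⟹  sig = (2;(1))
  • {2,4}:  v_{2} + v_{4} = v_{6}  ⟹  sig = (2;(1))
  • {2,5}:  v_{2} + v_{5} = v_{1}  ⟹  sig = (2;(1))
  • {3,6}:  v_{3} + v_{6} = v_{4}  ⟹  sig = (2;(1))
  • {1,4}:  v_{1} + v_{4} = 2·v_{3}  ⟹  sig = (2;(2))
  • {5,6}:  v_{5} + v_{6} = 2·v_{3}  ⟹  sig = (2;(2))
  • {4,5}:  v_{4} + v_{5} = 3·v_{3}  ⟹  sig = (2;(3))

Signatures (|P|; sorted positive RHS coefficients), sorted:
    |P|=2: 9 collections, coeffs (), (1), (1), (1), (1), (1), (2), (2), (3)


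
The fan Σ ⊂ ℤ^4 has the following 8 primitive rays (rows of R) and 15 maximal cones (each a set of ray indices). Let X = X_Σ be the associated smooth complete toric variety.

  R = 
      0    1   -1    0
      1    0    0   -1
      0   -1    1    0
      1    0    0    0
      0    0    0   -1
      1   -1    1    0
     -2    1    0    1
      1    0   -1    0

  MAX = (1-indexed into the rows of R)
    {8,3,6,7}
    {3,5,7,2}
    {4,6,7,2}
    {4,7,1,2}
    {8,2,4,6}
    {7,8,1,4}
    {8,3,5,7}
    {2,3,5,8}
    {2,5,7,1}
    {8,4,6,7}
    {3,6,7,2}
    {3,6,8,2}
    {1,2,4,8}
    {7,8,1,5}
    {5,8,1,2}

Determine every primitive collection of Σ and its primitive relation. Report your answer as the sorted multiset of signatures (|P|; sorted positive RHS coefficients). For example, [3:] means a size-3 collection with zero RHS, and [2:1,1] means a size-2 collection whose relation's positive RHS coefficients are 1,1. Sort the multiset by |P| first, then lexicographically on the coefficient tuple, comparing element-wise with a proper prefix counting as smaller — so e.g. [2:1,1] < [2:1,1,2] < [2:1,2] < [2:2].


6 collections generate NE(X_Σ); each relation:

  P = {1,3}:  v_{1} + v_{3} = 0 — sig = [2:]
  P = {1,6}:  v_{1} + v_{6} = v_{4} — sig = [2:1]
  P = {3,4}:  v_{3} + v_{4} = v_{6} — sig = [2:1]
  P = {4,5}:  v_{4} + v_{5} = v_{2} — sig = [2:1]
  P = {5,6}:  v_{5} + v_{6} = v_{2} + v_{3} — sig = [2:1,1]
  P = {2,7,8}:  v_{2} + v_{7} + v_{8} = v_{1} — sig = [3:1]

so the primitive-relation signature multiset is
    [2:]
    [2:1]
    [2:1]
    [2:1]
    [2:1,1]
    [3:1]


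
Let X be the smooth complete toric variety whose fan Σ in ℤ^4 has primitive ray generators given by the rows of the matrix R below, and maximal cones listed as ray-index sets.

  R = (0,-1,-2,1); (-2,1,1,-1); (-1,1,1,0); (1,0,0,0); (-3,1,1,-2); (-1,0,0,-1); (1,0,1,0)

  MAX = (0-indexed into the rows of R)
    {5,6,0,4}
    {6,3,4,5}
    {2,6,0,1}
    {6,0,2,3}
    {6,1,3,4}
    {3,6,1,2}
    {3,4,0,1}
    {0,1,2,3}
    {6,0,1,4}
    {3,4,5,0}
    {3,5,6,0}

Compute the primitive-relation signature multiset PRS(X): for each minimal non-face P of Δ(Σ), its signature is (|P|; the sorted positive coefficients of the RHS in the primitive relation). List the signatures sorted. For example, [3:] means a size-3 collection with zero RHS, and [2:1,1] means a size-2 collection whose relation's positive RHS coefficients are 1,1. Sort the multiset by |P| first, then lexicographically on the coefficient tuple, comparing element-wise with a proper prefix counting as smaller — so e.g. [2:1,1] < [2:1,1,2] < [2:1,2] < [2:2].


|primitive collections| = 5. Relations:

  P={1,5}:  v_{1} + v_{5} = v_{4}  →  sig = [2:1]
  P={2,5}:  v_{2} + v_{5} = v_{1}  →  sig = [2:1]
  P={2,4}:  v_{2} + v_{4} = 2·v_{1}  →  sig = [2:2]
  P={0,1,3,6}:  v_{0} + v_{1} + v_{3} + v_{6} = 0  →  sig = [4:]
  P={0,3,4,6}:  v_{0} + v_{3} + v_{4} + v_{6} = v_{5}  →  sig = [4:1]

so the primitive-relation signature multiset is
    [2:1]
    [2:1]
    [2:2]
    [4:]
    [4:1]


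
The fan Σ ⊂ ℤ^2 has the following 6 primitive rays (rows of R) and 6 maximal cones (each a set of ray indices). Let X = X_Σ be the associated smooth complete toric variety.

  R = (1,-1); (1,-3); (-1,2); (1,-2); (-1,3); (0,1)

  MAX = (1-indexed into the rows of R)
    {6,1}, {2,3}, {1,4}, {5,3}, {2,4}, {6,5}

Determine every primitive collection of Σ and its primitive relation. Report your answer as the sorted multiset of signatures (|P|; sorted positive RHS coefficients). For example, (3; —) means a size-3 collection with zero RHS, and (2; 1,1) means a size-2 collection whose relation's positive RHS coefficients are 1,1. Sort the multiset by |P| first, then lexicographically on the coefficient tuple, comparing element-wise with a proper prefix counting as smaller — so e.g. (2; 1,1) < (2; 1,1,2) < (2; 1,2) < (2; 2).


9 collections generate NE(X_Σ); each relation:

  P={2,5}:  v_{2} + v_{5} = 0  →  sig = (2; —)
  P={3,4}:  v_{3} + v_{4} = 0  →  sig = (2; —)
  P={1,3}:  v_{1} + v_{3} = v_{6}  →  sig = (2; 1)
  P={2,6}:  v_{2} + v_{6} = v_{4}  →  sig = (2; 1)
  P={3,6}:  v_{3} + v_{6} = v_{5}  →  sig = (2; 1)
  P={4,5}:  v_{4} + v_{5} = v_{6}  →  sig = (2; 1)
  P={4,6}:  v_{4} + v_{6} = v_{1}  →  sig = (2; 1)
  P={1,2}:  v_{1} + v_{2} = 2·v_{4}  →  sig = (2; 2)
  P={1,5}:  v_{1} + v_{5} = 2·v_{6}  →  sig = (2; 2)

Hence PRS(X_Σ) =
{ (2; —) ×2,  (2; 1) ×5,  (2; 2) ×2 }


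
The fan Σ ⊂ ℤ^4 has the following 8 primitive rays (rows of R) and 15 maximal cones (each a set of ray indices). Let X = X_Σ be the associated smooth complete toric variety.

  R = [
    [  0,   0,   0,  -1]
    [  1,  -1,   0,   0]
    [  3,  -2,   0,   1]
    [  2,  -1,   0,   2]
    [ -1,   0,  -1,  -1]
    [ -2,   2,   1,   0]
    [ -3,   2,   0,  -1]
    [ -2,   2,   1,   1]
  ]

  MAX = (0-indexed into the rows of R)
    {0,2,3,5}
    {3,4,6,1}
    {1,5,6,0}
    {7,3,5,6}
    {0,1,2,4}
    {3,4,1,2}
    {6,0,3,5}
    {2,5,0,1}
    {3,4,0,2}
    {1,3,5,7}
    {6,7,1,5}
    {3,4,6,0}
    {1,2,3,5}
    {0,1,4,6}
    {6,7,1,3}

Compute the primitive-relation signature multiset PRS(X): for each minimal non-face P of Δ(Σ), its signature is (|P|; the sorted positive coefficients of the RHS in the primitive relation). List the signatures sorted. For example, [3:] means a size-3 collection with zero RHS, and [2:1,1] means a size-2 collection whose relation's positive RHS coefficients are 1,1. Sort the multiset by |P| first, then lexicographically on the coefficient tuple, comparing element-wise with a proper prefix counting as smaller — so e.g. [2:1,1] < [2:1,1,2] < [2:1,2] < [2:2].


Δ(Σ) — 8 vertices, 7 min non-faces:

  P = {2,6}:  v_{2} + v_{6} = 0  →  sig = [2:]
  P = {0,7}:  v_{0} + v_{7} = v_{5}  →  sig = [2:1]
  P = {4,5}:  v_{4} + v_{5} = v_{6}  →  sig = [2:1]
  P = {2,7}:  v_{2} + v_{7} = v_{1} + v_{3} + v_{5}  →  sig = [2:1,1,1]
  P = {4,7}:  v_{4} + v_{7} = v_{1} + v_{3} + 2·v_{6}  →  sig = [2:1,1,2]
  P = {0,1,3}:  v_{0} + v_{1} + v_{3} = v_{2}  →  sig = [3:1]
  P = {1,3,5,6}:  v_{1} + v_{3} + v_{5} + v_{6} = v_{7}  →  sig = [4:1]

so the primitive-relation signature multiset is
{ [2:],  [2:1] ×2,  [2:1,1,1],  [2:1,1,2],  [3:1],  [4:1] }


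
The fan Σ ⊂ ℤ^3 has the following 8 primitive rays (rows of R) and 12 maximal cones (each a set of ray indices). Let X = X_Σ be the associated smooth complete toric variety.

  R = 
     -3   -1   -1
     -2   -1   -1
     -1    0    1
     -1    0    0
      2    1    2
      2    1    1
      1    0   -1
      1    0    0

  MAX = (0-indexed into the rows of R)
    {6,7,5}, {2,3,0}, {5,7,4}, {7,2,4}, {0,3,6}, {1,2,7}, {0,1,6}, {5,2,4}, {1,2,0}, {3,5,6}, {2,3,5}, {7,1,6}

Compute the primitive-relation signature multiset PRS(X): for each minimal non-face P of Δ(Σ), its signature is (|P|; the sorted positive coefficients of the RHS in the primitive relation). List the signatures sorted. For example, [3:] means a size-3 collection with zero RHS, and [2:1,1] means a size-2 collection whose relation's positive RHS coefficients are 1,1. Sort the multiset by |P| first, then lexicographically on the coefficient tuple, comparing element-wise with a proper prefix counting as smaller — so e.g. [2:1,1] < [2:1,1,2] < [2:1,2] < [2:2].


11 minimal non-faces of Δ(Σ) (on 8 rays):

  {1,5}:  v_{1} + v_{5} = 0  ⇒ sig = [2:]
  {2,6}:  v_{2} + v_{6} = 0  ⇒ sig = [2:]
  {3,7}:  v_{3} + v_{7} = 0  ⇒ sig = [2:]
  {0,4}:  v_{0} + v_{4} = v_{2}  ⇒ sig = [2:1]
  {0,5}:  v_{0} + v_{5} = v_{3}  ⇒ sig = [2:1]
  {0,7}:  v_{0} + v_{7} = v_{1}  ⇒ sig = [2:1]
  {1,3}:  v_{1} + v_{3} = v_{0}  ⇒ sig = [2:1]
  {1,4}:  v_{1} + v_{4} = v_{2} + v_{7}  ⇒ sig = [2:1,1]
  {3,4}:  v_{3} + v_{4} = v_{2} + v_{5}  ⇒ sig = [2:1,1]
  {4,6}:  v_{4} + v_{6} = v_{5} + v_{7}  ⇒ sig = [2:1,1]
  {2,5,7}:  v_{2} + v_{5} + v_{7} = v_{4}  ⇒ sig = [3:1]

Sorted signature multiset PRS(X):
[[2:], [2:], [2:], [2:1], [2:1], [2:1], [2:1], [2:1,1], [2:1,1], [2:1,1], [3:1]]


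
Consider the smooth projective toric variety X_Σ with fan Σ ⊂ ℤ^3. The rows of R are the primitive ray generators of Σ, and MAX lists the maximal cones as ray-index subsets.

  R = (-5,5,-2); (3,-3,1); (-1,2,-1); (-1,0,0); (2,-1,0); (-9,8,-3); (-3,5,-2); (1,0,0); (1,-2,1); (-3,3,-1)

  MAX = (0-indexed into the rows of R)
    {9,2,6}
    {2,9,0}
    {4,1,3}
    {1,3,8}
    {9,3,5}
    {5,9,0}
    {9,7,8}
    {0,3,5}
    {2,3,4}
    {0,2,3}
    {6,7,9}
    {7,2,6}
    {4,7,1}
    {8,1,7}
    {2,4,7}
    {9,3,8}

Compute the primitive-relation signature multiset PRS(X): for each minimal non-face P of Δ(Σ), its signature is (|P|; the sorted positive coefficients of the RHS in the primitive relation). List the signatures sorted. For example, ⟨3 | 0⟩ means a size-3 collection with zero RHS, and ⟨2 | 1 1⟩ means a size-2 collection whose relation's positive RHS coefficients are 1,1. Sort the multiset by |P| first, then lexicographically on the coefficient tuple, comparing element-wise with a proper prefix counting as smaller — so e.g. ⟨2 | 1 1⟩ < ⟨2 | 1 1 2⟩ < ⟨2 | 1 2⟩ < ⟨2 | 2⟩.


Δ(Σ) — 10 vertices, 24 min non-faces:

  {1,9}:  v_{1} + v_{9} = 0  ⟹  sig = ⟨2 | 0⟩
  {2,8}:  v_{2} + v_{8} = 0  ⟹  sig = ⟨2 | 0⟩
  {3,7}:  v_{3} + v_{7} = 0  ⟹  sig = ⟨2 | 0⟩
  {1,2}:  v_{1} + v_{2} = v_{4}  ⟹  sig = ⟨2 | 1⟩
  {4,8}:  v_{4} + v_{8} = v_{1}  ⟹  sig = ⟨2 | 1⟩
  {4,9}:  v_{4} + v_{9} = v_{2}  ⟹  sig = ⟨2 | 1⟩
  {0,1}:  v_{0} + v_{1} = v_{2} + v_{3}  ⟹  sig = ⟨2 | 1 1⟩
  {0,7}:  v_{0} + v_{7} = v_{2} + v_{9}  ⟹  sig = ⟨2 | 1 1⟩
  {0,8}:  v_{0} + v_{8} = v_{3} + v_{9}  ⟹  sig = ⟨2 | 1 1⟩
  {1,5}:  v_{1} + v_{5} = v_{0} + v_{3}  ⟹  sig = ⟨2 | 1 1⟩
  {1,6}:  v_{1} + v_{6} = v_{2} + v_{7}  ⟹  sig = ⟨2 | 1 1⟩
  {3,6}:  v_{3} + v_{6} = v_{2} + v_{9}  ⟹  sig = ⟨2 | 1 1⟩
  {5,7}:  v_{5} + v_{7} = v_{0} + v_{9}  ⟹  sig = ⟨2 | 1 1⟩
  {6,8}:  v_{6} + v_{8} = v_{7} + v_{9}  ⟹  sig = ⟨2 | 1 1⟩
  {4,5}:  v_{4} + v_{5} = v_{0} + v_{2} + v_{3}  ⟹  sig = ⟨2 | 1 1 1⟩
  {5,6}:  v_{5} + v_{6} = v_{0} + v_{2} + 2·v_{9}  ⟹  sig = ⟨2 | 1 1 2⟩
  {0,4}:  v_{0} + v_{4} = 2·v_{2} + v_{3}  ⟹  sig = ⟨2 | 1 2⟩
  {4,6}:  v_{4} + v_{6} = 2·v_{2} + v_{7}  ⟹  sig = ⟨2 | 1 2⟩
  {2,5}:  v_{2} + v_{5} = 2·v_{0}  ⟹  sig = ⟨2 | 2⟩
  {0,6}:  v_{0} + v_{6} = 2·v_{2} + 2·v_{9}  ⟹  sig = ⟨2 | 2 2⟩
  {5,8}:  v_{5} + v_{8} = 2·v_{3} + 2·v_{9}  ⟹  sig = ⟨2 | 2 2⟩
  {0,3,9}:  v_{0} + v_{3} + v_{9} = v_{5}  ⟹  sig = ⟨3 | 1⟩
  {2,3,9}:  v_{2} + v_{3} + v_{9} = v_{0}  ⟹  sig = ⟨3 | 1⟩
  {2,7,9}:  v_{2} + v_{7} + v_{9} = v_{6}  ⟹  sig = ⟨3 | 1⟩

Sorted signature multiset PRS(X):
    ⟨2 | 0⟩
    ⟨2 | 0⟩
    ⟨2 | 0⟩
    ⟨2 | 1⟩
    ⟨2 | 1⟩
    ⟨2 | 1⟩
    ⟨2 | 1 1⟩
    ⟨2 | 1 1⟩
    ⟨2 | 1 1⟩
    ⟨2 | 1 1⟩
    ⟨2 | 1 1⟩
    ⟨2 | 1 1⟩
    ⟨2 | 1 1⟩
    ⟨2 | 1 1⟩
    ⟨2 | 1 1 1⟩
    ⟨2 | 1 1 2⟩
    ⟨2 | 1 2⟩
    ⟨2 | 1 2⟩
    ⟨2 | 2⟩
    ⟨2 | 2 2⟩
    ⟨2 | 2 2⟩
    ⟨3 | 1⟩
    ⟨3 | 1⟩
    ⟨3 | 1⟩


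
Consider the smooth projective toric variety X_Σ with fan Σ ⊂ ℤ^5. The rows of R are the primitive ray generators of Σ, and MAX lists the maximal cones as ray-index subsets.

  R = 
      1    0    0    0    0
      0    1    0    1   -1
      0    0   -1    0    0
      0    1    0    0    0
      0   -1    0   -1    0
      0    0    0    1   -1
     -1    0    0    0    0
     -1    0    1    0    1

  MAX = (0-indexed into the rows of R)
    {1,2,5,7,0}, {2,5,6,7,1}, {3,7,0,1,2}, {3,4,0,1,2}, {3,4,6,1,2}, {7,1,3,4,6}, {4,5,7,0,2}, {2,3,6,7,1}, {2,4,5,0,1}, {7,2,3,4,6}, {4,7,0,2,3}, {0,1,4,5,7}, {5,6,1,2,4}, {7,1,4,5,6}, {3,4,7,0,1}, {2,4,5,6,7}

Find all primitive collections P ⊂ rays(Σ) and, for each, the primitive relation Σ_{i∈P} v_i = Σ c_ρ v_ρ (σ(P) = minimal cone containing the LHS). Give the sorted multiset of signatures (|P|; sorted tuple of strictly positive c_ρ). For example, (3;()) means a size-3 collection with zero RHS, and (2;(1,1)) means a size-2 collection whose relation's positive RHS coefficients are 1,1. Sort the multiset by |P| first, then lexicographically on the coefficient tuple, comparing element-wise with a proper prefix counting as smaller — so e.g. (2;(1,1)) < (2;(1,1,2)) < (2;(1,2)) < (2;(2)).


3 collections generate NE(X_Σ); each relation:

  P={0,6}:  v_{0} + v_{6} = 0 — sig = (2;())
  P={3,5}:  v_{3} + v_{5} = v_{1} — sig = (2;(1))
  P={1,2,4,7}:  v_{1} + v_{2} + v_{4} + v_{7} = v_{6} — sig = (4;(1))

Sorted signature multiset PRS(X):
    |P|=2: 2 collections, coeffs (), (1)
    |P|=4: 1 collection, coeffs (1)


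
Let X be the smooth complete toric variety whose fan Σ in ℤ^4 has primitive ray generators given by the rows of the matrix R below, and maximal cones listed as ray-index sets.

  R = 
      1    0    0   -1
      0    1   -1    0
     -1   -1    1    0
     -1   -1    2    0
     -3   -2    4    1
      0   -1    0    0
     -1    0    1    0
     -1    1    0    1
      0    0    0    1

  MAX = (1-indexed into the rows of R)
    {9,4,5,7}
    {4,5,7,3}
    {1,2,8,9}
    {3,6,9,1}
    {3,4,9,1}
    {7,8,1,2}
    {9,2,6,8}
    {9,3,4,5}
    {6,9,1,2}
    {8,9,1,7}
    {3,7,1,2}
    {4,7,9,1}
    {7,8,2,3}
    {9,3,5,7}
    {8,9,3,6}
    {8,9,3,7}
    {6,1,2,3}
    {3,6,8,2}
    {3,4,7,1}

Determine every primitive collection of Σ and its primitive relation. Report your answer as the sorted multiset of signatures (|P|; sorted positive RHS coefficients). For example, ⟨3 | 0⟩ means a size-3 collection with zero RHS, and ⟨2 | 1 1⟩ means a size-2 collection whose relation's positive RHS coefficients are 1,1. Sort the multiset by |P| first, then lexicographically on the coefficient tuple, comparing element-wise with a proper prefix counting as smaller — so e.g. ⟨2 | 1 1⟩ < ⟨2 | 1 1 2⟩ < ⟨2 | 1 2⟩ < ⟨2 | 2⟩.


Σ has 14 primitive collections:

  P = {2,4}:  v_{2} + v_{4} = v_{7}  →  sig = ⟨2 | 1⟩
  P = {6,7}:  v_{6} + v_{7} = v_{3}  →  sig = ⟨2 | 1⟩
  P = {2,5}:  v_{2} + v_{5} = v_{3} + 2·v_{7} + v_{9}  →  sig = ⟨2 | 1 1 2⟩
  P = {4,6}:  v_{4} + v_{6} = v_{1} + 2·v_{3} + v_{9}  →  sig = ⟨2 | 1 1 2⟩
  P = {5,6}:  v_{5} + v_{6} = 2·v_{3} + v_{4} + v_{9}  →  sig = ⟨2 | 1 1 2⟩
  P = {4,8}:  v_{4} + v_{8} = 2·v_{7} + v_{9}  →  sig = ⟨2 | 1 2⟩
  P = {5,8}:  v_{5} + v_{8} = v_{3} + 3·v_{7} + 2·v_{9}  →  sig = ⟨2 | 1 2 3⟩
  P = {1,5}:  v_{1} + v_{5} = 2·v_{4}  →  sig = ⟨2 | 2⟩
  P = {1,6,8}:  v_{1} + v_{6} + v_{8} = 0  →  sig = ⟨3 | 0⟩
  P = {1,3,8}:  v_{1} + v_{3} + v_{8} = v_{7}  →  sig = ⟨3 | 1⟩
  P = {2,7,9}:  v_{2} + v_{7} + v_{9} = v_{8}  →  sig = ⟨3 | 1⟩
  P = {2,3,9}:  v_{2} + v_{3} + v_{9} = v_{6} + v_{8}  →  sig = ⟨3 | 1 1⟩
  P = {1,3,7,9}:  v_{1} + v_{3} + v_{7} + v_{9} = v_{4}  →  sig = ⟨4 | 1⟩
  P = {3,4,7,9}:  v_{3} + v_{4} + v_{7} + v_{9} = v_{5}  →  sig = ⟨4 | 1⟩

Hence PRS(X_Σ) =
[⟨2 | 1⟩, ⟨2 | 1⟩, ⟨2 | 1 1 2⟩, ⟨2 | 1 1 2⟩, ⟨2 | 1 1 2⟩, ⟨2 | 1 2⟩, ⟨2 | 1 2 3⟩, ⟨2 | 2⟩, ⟨3 | 0⟩, ⟨3 | 1⟩, ⟨3 | 1⟩, ⟨3 | 1 1⟩, ⟨4 | 1⟩, ⟨4 | 1⟩]


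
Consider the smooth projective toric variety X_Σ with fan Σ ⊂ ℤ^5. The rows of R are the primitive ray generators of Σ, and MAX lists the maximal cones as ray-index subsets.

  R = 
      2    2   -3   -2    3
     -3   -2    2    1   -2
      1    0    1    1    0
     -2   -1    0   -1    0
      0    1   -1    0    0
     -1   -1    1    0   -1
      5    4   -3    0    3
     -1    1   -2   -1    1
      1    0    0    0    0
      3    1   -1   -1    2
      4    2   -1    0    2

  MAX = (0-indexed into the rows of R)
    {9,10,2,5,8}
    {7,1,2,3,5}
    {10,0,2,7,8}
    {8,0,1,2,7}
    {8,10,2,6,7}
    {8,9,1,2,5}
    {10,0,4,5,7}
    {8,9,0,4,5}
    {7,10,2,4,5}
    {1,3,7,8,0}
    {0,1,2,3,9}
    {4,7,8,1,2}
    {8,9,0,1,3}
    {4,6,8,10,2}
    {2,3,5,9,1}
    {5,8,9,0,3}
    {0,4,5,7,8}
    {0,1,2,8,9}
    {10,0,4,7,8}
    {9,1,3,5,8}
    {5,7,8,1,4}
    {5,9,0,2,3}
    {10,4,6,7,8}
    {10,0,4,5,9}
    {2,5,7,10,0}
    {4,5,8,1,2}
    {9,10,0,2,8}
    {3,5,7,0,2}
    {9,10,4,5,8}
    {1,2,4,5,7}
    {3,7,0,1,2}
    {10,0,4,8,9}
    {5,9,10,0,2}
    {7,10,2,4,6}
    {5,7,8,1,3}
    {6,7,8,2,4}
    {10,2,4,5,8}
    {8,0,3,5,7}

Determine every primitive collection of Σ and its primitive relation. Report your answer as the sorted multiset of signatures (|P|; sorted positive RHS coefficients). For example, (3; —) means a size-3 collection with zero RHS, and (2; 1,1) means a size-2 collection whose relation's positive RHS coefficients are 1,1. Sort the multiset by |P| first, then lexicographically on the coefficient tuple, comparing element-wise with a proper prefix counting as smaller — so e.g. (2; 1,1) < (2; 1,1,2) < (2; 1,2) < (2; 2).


|primitive collections| = 20. Relations:

  • {1,10}:  v_{1} + v_{10} = v_{2} ; sig = (2; 1)
  • {7,9}:  v_{7} + v_{9} = v_{0} ; sig = (2; 1)
  • {3,4}:  v_{3} + v_{4} = v_{5} + v_{7} ; sig = (2; 1,1)
  • {3,6}:  v_{3} + v_{6} = v_{7} + v_{10} ; sig = (2; 1,1)
  • {5,6}:  v_{5} + v_{6} = v_{4} + v_{10} ; sig = (2; 1,1)
  • {3,10}:  v_{3} + v_{10} = v_{0} + v_{2} + v_{5} ; sig = (2; 1,1,1)
  • {1,6}:  v_{1} + v_{6} = 2·v_{2} + v_{4} + v_{7} + v_{8} ; sig = (2; 1,1,1,2)
  • {6,9}:  v_{6} + v_{9} = v_{7} + v_{8} + 2·v_{10} ; sig = (2; 1,1,2)
  • {0,6}:  v_{0} + v_{6} = 2·v_{7} + v_{8} + 2·v_{10} ; sig = (2; 1,2,2)
  • {1,4,9}:  v_{1} + v_{4} + v_{9} = 0 ; sig = (3; —)
  • {0,1,4}:  v_{0} + v_{1} + v_{4} = v_{7} ; sig = (3; 1)
  • {0,1,5}:  v_{0} + v_{1} + v_{5} = v_{3} ; sig = (3; 1)
  • {2,4,9}:  v_{2} + v_{4} + v_{9} = v_{10} ; sig = (3; 1)
  • {0,2,4}:  v_{0} + v_{2} + v_{4} = v_{7} + v_{10} ; sig = (3; 1,1)
  • {2,3,8}:  v_{2} + v_{3} + v_{8} = v_{1} + v_{9} ; sig = (3; 1,1)
  • {2,5,7,8}:  v_{2} + v_{5} + v_{7} + v_{8} = 0 ; sig = (4; —)
  • {0,2,5,8}:  v_{0} + v_{2} + v_{5} + v_{8} = v_{9} ; sig = (4; 1)
  • {5,7,8,10}:  v_{5} + v_{7} + v_{8} + v_{10} = v_{4} + v_{9} ; sig = (4; 1,1)
  • {0,5,8,10}:  v_{0} + v_{5} + v_{8} + v_{10} = v_{4} + 2·v_{9} ; sig = (4; 1,2)
  • {2,4,7,8,10}:  v_{2} + v_{4} + v_{7} + v_{8} + v_{10} = v_{6} ; sig = (5; 1)

so the primitive-relation signature multiset is
[(2; 1), (2; 1), (2; 1,1), (2; 1,1), (2; 1,1), (2; 1,1,1), (2; 1,1,1,2), (2; 1,1,2), (2; 1,2,2), (3; —), (3; 1), (3; 1), (3; 1), (3; 1,1), (3; 1,1), (4; —), (4; 1), (4; 1,1), (4; 1,2), (5; 1)]


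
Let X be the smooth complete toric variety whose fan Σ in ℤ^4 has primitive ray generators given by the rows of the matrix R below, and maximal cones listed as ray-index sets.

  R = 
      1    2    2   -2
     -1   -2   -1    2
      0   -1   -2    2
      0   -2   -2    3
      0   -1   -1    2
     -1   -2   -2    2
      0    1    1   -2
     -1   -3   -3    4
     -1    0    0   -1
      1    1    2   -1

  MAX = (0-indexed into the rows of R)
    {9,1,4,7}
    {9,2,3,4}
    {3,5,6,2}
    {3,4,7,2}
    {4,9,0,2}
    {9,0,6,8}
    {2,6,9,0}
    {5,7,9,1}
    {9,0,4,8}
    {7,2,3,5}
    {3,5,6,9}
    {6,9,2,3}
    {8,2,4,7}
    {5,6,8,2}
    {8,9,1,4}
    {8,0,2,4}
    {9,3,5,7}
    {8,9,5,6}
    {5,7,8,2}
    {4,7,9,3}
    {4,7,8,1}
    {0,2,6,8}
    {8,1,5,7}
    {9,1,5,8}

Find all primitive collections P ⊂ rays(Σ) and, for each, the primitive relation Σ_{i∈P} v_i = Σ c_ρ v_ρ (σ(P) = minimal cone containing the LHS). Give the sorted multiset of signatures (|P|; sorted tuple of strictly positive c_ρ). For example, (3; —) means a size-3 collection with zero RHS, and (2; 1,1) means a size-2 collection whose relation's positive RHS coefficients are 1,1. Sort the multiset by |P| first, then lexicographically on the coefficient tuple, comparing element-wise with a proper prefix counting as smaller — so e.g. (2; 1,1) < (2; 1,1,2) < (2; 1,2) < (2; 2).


15 minimal non-faces of Δ(Σ) (on 10 rays):

  • {0,5}:  v_{0} + v_{5} = 0  ⇒ sig = (2; —)
  • {4,6}:  v_{4} + v_{6} = 0  ⇒ sig = (2; —)
  • {0,7}:  v_{0} + v_{7} = v_{4}  ⇒ sig = (2; 1)
  • {1,2}:  v_{1} + v_{2} = v_{7}  ⇒ sig = (2; 1)
  • {3,8}:  v_{3} + v_{8} = v_{5}  ⇒ sig = (2; 1)
  • {4,5}:  v_{4} + v_{5} = v_{7}  ⇒ sig = (2; 1)
  • {6,7}:  v_{6} + v_{7} = v_{5}  ⇒ sig = (2; 1)
  • {0,3}:  v_{0} + v_{3} = v_{2} + v_{9}  ⇒ sig = (2; 1,1)
  • {0,1}:  v_{0} + v_{1} = v_{4} + v_{8} + v_{9}  ⇒ sig = (2; 1,1,1)
  • {1,3}:  v_{1} + v_{3} = v_{5} + v_{7} + v_{9}  ⇒ sig = (2; 1,1,1)
  • {1,6}:  v_{1} + v_{6} = v_{5} + v_{8} + v_{9}  ⇒ sig = (2; 1,1,1)
  • {2,8,9}:  v_{2} + v_{8} + v_{9} = 0  ⇒ sig = (3; —)
  • {2,5,9}:  v_{2} + v_{5} + v_{9} = v_{3}  ⇒ sig = (3; 1)
  • {7,8,9}:  v_{7} + v_{8} + v_{9} = v_{1}  ⇒ sig = (3; 1)
  • {2,7,9}:  v_{2} + v_{7} + v_{9} = v_{3} + v_{4}  ⇒ sig = (3; 1,1)

Sorted signature multiset PRS(X):
[(2; —), (2; —), (2; 1), (2; 1), (2; 1), (2; 1), (2; 1), (2; 1,1), (2; 1,1,1), (2; 1,1,1), (2; 1,1,1), (3; —), (3; 1), (3; 1), (3; 1,1)]
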